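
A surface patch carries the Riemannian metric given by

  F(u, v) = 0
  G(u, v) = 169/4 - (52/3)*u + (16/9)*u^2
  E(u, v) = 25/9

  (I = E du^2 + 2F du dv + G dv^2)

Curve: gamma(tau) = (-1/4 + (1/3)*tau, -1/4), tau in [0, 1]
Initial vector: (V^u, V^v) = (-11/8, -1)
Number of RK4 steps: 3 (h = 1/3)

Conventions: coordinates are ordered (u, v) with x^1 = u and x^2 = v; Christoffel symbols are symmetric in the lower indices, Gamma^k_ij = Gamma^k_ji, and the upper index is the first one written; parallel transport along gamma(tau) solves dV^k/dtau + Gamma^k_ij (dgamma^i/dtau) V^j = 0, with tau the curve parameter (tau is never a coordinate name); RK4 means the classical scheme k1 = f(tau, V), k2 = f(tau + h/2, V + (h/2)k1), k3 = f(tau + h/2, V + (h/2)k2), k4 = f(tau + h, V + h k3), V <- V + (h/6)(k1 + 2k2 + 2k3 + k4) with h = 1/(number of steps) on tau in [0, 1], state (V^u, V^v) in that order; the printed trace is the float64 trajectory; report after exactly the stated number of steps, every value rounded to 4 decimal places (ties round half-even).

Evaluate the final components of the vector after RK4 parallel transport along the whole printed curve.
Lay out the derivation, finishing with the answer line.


gamma'(tau) = (1/3, 0); f(tau, V)^k = -Gamma^k_ij(gamma(tau)) gamma'^i(tau) V^j; h = 1/3; intermediate values shown to 6 dp
curve data and Christoffel symbols at the stage parameters:
  tau = 0.000000: gamma = (-0.250000, -0.250000), gamma' = (0.333333, 0.000000); Gamma_uuu = 0.000000, Gamma_uuv = 0.000000, Gamma_uvv = 3.280000, Gamma_vuu = 0.000000, Gamma_vuv = -0.195122, Gamma_vvv = 0.000000
  tau = 0.166667: gamma = (-0.194444, -0.250000), gamma' = (0.333333, 0.000000); Gamma_uuu = 0.000000, Gamma_uuv = 0.000000, Gamma_uvv = 3.244444, Gamma_vuu = 0.000000, Gamma_vuv = -0.197260, Gamma_vvv = 0.000000
  tau = 0.333333: gamma = (-0.138889, -0.250000), gamma' = (0.333333, 0.000000); Gamma_uuu = 0.000000, Gamma_uuv = 0.000000, Gamma_uvv = 3.208889, Gamma_vuu = 0.000000, Gamma_vuv = -0.199446, Gamma_vvv = 0.000000
  tau = 0.500000: gamma = (-0.083333, -0.250000), gamma' = (0.333333, 0.000000); Gamma_uuu = 0.000000, Gamma_uuv = 0.000000, Gamma_uvv = 3.173333, Gamma_vuu = 0.000000, Gamma_vuv = -0.201681, Gamma_vvv = 0.000000
  tau = 0.666667: gamma = (-0.027778, -0.250000), gamma' = (0.333333, 0.000000); Gamma_uuu = 0.000000, Gamma_uuv = 0.000000, Gamma_uvv = 3.137778, Gamma_vuu = 0.000000, Gamma_vuv = -0.203966, Gamma_vvv = 0.000000
  tau = 0.833333: gamma = (0.027778, -0.250000), gamma' = (0.333333, 0.000000); Gamma_uuu = 0.000000, Gamma_uuv = 0.000000, Gamma_uvv = 3.102222, Gamma_vuu = 0.000000, Gamma_vuv = -0.206304, Gamma_vvv = 0.000000
  tau = 1.000000: gamma = (0.083333, -0.250000), gamma' = (0.333333, 0.000000); Gamma_uuu = 0.000000, Gamma_uuv = 0.000000, Gamma_uvv = 3.066667, Gamma_vuu = 0.000000, Gamma_vuv = -0.208696, Gamma_vvv = 0.000000
step 0: V^u = -1.3750, V^v = -1.0000
step 1: k1 = (0.000000, -0.065041), k2 = (0.000000, -0.066466), k3 = (0.000000, -0.066482), k4 = (0.000000, -0.067955); V <- V + (h/6)(k1 + 2k2 + 2k3 + k4): V^u = -1.3750, V^v = -1.0222
step 2: k1 = (0.000000, -0.067955), k2 = (0.000000, -0.069478), k3 = (0.000000, -0.069495), k4 = (0.000000, -0.071070); V <- V + (h/6)(k1 + 2k2 + 2k3 + k4): V^u = -1.3750, V^v = -1.0453
step 3: k1 = (0.000000, -0.071070), k2 = (0.000000, -0.072699), k3 = (0.000000, -0.072718), k4 = (0.000000, -0.074405); V <- V + (h/6)(k1 + 2k2 + 2k3 + k4): V^u = -1.3750, V^v = -1.0696

Answer: V^u = -1.3750, V^v = -1.0696


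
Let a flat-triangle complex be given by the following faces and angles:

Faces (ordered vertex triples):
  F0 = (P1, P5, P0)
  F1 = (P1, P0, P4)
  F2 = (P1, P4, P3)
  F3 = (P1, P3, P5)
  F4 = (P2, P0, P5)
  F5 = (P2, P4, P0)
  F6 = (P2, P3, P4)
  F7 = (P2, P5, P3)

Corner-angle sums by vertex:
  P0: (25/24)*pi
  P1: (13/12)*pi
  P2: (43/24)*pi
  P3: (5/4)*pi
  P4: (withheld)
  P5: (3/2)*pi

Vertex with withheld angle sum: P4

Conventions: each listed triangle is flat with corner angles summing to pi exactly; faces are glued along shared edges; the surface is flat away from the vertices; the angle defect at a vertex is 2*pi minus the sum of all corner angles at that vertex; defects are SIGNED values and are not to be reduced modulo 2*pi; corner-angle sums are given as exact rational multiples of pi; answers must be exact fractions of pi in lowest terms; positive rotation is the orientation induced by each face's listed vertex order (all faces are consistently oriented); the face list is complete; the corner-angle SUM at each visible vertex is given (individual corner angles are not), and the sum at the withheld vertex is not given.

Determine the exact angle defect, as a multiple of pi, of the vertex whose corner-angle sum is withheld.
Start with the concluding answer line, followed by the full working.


Answer: defect(P4) = (2/3)*pi

V = 6, E = 12, F = 8; chi = V - E + F = 2
Gauss-Bonnet: total defect = 2*pi*chi = 4*pi; visible defects sum to (10/3)*pi


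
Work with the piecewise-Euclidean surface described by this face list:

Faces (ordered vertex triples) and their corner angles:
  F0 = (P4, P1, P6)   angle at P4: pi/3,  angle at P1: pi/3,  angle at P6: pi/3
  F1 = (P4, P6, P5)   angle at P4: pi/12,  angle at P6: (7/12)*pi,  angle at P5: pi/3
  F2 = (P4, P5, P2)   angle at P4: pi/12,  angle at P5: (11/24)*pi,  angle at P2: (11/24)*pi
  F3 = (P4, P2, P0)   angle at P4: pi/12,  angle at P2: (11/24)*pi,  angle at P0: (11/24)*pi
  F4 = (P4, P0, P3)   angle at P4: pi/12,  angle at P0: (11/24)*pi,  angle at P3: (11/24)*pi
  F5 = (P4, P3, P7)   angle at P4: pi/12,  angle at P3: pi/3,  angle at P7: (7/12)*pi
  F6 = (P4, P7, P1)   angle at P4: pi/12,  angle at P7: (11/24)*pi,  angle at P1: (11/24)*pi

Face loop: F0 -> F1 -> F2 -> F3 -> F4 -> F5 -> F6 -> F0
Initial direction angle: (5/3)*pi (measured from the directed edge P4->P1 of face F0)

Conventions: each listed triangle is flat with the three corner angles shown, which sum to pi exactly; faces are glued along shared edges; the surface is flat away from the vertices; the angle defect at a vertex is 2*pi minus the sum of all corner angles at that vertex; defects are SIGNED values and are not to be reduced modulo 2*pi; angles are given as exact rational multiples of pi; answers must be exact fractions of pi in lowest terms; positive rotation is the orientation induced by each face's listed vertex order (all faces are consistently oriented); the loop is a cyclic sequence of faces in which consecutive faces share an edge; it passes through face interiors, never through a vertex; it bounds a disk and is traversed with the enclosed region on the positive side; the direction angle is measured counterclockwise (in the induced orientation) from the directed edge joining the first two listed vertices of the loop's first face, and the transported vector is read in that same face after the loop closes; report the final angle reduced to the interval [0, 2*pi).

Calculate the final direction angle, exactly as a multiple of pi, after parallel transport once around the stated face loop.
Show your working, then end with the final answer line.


enclosed vertex P4: corner angles sum to (5/6)*pi, defect = 2*pi - (5/6)*pi = (7/6)*pi
final direction = starting direction + enclosed defect total, reduced mod 2*pi (induced orientation)
final angle = (5/3)*pi + (7/6)*pi = (5/6)*pi (mod 2*pi)

Answer: final direction angle = (5/6)*pi


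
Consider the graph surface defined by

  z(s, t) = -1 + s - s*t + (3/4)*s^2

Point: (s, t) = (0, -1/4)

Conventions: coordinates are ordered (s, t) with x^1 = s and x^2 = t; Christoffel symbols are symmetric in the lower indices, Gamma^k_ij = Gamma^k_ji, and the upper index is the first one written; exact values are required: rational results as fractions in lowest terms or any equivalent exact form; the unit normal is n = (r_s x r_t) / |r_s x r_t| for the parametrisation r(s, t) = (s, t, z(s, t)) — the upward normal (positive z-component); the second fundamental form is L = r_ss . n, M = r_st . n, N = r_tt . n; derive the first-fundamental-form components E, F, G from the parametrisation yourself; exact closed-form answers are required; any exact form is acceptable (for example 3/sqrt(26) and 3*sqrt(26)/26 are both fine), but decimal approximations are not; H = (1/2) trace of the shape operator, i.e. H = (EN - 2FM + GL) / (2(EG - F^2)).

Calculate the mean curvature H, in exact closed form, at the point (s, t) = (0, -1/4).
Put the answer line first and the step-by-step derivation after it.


Answer: H = 48*sqrt(41)/1681

z_s = 5/4, z_t = 0, z_ss = 3/2, z_st = -1, z_tt = 0
E = 41/16, F = 0, G = 1; answer radicand W^2 = 41/16
unnormalised second-form numerators: l = 3/2, m = -1, n = 0; L = l/sqrt(41/16), and similarly M = m/sqrt(W^2), N = n/sqrt(W^2)
H = (E*n - 2*F*m + G*l) / (2*(EG - F^2)*sqrt(W^2)); E*n - 2*F*m + G*l = 3/2, EG - F^2 = 41/16, so H = (12/41)/sqrt(41/16)


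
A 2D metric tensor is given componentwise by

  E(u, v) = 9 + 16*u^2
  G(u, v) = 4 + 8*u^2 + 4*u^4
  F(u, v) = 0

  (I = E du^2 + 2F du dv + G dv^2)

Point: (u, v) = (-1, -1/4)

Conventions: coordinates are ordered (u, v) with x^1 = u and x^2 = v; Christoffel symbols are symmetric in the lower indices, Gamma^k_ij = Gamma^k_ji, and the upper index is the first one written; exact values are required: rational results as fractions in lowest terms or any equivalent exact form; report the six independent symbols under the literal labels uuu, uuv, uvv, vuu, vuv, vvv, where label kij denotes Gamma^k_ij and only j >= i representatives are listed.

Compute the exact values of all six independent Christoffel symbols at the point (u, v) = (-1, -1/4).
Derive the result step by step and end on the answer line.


E = 25, F = 0, G = 16 at the point
E_u = -32, E_v = 0, F_u = 0, F_v = 0, G_u = -32, G_v = 0
EG - F^2 = 400;  g^inv = (1/400) * [[16, 0], [0, 25]]
first-kind symbols [ij,l] = (1/2)(d_i g_jl + d_j g_il - d_l g_ij): [uu,u] = E_u/2 = -16, [uu,v] = F_u - E_v/2 = 0, [uv,u] = E_v/2 = 0, [uv,v] = G_u/2 = -16, [vv,u] = F_v - G_u/2 = 16, [vv,v] = G_v/2 = 0
Gamma^u_ij = (G*[ij,u] - F*[ij,v])/(EG - F^2), Gamma^v_ij = (E*[ij,v] - F*[ij,u])/(EG - F^2)

Answer: Gamma_uuu = -16/25, Gamma_uuv = 0, Gamma_uvv = 16/25, Gamma_vuu = 0, Gamma_vuv = -1, Gamma_vvv = 0


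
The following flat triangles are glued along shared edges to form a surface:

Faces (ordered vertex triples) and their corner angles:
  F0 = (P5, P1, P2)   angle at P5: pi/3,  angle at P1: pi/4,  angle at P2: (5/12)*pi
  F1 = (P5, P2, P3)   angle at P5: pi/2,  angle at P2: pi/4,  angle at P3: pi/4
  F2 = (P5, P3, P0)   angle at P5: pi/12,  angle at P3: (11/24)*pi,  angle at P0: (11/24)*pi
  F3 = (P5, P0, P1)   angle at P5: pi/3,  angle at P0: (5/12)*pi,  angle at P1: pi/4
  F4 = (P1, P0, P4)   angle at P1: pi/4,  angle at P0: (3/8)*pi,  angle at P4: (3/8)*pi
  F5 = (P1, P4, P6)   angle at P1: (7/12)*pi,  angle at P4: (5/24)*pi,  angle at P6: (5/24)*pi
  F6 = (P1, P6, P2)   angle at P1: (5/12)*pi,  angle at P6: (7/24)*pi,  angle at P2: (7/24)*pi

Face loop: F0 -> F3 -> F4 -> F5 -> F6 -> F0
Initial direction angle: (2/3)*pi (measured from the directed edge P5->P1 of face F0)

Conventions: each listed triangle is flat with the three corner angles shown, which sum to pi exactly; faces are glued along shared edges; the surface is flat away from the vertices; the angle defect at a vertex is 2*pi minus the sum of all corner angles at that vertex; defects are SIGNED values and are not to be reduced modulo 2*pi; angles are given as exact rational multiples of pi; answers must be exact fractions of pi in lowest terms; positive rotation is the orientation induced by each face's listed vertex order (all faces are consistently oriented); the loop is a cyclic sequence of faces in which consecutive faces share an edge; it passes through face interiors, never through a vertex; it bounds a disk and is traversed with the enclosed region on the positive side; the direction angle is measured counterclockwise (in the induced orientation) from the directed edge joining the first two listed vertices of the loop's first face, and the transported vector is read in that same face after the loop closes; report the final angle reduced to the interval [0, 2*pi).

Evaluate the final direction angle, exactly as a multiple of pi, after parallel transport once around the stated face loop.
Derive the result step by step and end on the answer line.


enclosed vertex P1: corner angles sum to (7/4)*pi, defect = 2*pi - (7/4)*pi = pi/4
summing the enclosed defects onto the initial angle, mod 2*pi in the induced orientation:
final angle = (2/3)*pi + pi/4 = (11/12)*pi (mod 2*pi)

Answer: final direction angle = (11/12)*pi


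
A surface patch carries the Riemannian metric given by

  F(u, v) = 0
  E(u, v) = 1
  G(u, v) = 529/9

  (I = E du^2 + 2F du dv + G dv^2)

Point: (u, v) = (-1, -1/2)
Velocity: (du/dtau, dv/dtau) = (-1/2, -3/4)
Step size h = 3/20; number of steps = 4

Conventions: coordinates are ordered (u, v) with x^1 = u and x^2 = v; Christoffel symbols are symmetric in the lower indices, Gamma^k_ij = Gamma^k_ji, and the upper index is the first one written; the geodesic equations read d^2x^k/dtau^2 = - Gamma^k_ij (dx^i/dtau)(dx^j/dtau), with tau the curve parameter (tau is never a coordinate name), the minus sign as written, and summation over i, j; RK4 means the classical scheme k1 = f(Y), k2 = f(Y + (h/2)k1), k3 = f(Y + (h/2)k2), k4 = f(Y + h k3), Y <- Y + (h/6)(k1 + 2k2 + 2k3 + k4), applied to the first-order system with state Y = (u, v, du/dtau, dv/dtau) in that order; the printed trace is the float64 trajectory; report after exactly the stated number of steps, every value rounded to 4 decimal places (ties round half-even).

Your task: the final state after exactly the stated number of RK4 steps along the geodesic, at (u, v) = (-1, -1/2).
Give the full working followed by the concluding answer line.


f(Y) = (du/dtau, dv/dtau, -Gamma^u_ij Y'^i Y'^j, -Gamma^v_ij Y'^i Y'^j) with the Gammas evaluated at the stage position; h = 0.150000; intermediate values shown to 6 dp
step 0: u = -1.0000, v = -0.5000, du/dtau = -0.5000, dv/dtau = -0.7500
step 1:
  k1: at (u, v) = (-1.000000, -0.500000), (du/dtau, dv/dtau) = (-0.500000, -0.750000); Gamma_uuu = 0.000000, Gamma_uuv = 0.000000, Gamma_uvv = 0.000000, Gamma_vuu = 0.000000, Gamma_vuv = 0.000000, Gamma_vvv = 0.000000; k1 = (-0.500000, -0.750000, 0.000000, 0.000000)
  k2: at (u, v) = (-1.037500, -0.556250), (du/dtau, dv/dtau) = (-0.500000, -0.750000); Gamma_uuu = 0.000000, Gamma_uuv = 0.000000, Gamma_uvv = 0.000000, Gamma_vuu = 0.000000, Gamma_vuv = 0.000000, Gamma_vvv = 0.000000; k2 = (-0.500000, -0.750000, 0.000000, 0.000000)
  k3: at (u, v) = (-1.037500, -0.556250), (du/dtau, dv/dtau) = (-0.500000, -0.750000); Gamma_uuu = 0.000000, Gamma_uuv = 0.000000, Gamma_uvv = 0.000000, Gamma_vuu = 0.000000, Gamma_vuv = 0.000000, Gamma_vvv = 0.000000; k3 = (-0.500000, -0.750000, 0.000000, 0.000000)
  k4: at (u, v) = (-1.075000, -0.612500), (du/dtau, dv/dtau) = (-0.500000, -0.750000); Gamma_uuu = 0.000000, Gamma_uuv = 0.000000, Gamma_uvv = 0.000000, Gamma_vuu = 0.000000, Gamma_vuv = 0.000000, Gamma_vvv = 0.000000; k4 = (-0.500000, -0.750000, 0.000000, 0.000000)
  Y <- Y + (h/6)(k1 + 2k2 + 2k3 + k4): u = -1.0750, v = -0.6125, du/dtau = -0.5000, dv/dtau = -0.7500
step 2:
  k1: at (u, v) = (-1.075000, -0.612500), (du/dtau, dv/dtau) = (-0.500000, -0.750000); Gamma_uuu = 0.000000, Gamma_uuv = 0.000000, Gamma_uvv = 0.000000, Gamma_vuu = 0.000000, Gamma_vuv = 0.000000, Gamma_vvv = 0.000000; k1 = (-0.500000, -0.750000, 0.000000, 0.000000)
  k2: at (u, v) = (-1.112500, -0.668750), (du/dtau, dv/dtau) = (-0.500000, -0.750000); Gamma_uuu = 0.000000, Gamma_uuv = 0.000000, Gamma_uvv = 0.000000, Gamma_vuu = 0.000000, Gamma_vuv = 0.000000, Gamma_vvv = 0.000000; k2 = (-0.500000, -0.750000, 0.000000, 0.000000)
  k3: at (u, v) = (-1.112500, -0.668750), (du/dtau, dv/dtau) = (-0.500000, -0.750000); Gamma_uuu = 0.000000, Gamma_uuv = 0.000000, Gamma_uvv = 0.000000, Gamma_vuu = 0.000000, Gamma_vuv = 0.000000, Gamma_vvv = 0.000000; k3 = (-0.500000, -0.750000, 0.000000, 0.000000)
  k4: at (u, v) = (-1.150000, -0.725000), (du/dtau, dv/dtau) = (-0.500000, -0.750000); Gamma_uuu = 0.000000, Gamma_uuv = 0.000000, Gamma_uvv = 0.000000, Gamma_vuu = 0.000000, Gamma_vuv = 0.000000, Gamma_vvv = 0.000000; k4 = (-0.500000, -0.750000, 0.000000, 0.000000)
  Y <- Y + (h/6)(k1 + 2k2 + 2k3 + k4): u = -1.1500, v = -0.7250, du/dtau = -0.5000, dv/dtau = -0.7500
step 3:
  k1: at (u, v) = (-1.150000, -0.725000), (du/dtau, dv/dtau) = (-0.500000, -0.750000); Gamma_uuu = 0.000000, Gamma_uuv = 0.000000, Gamma_uvv = 0.000000, Gamma_vuu = 0.000000, Gamma_vuv = 0.000000, Gamma_vvv = 0.000000; k1 = (-0.500000, -0.750000, 0.000000, 0.000000)
  k2: at (u, v) = (-1.187500, -0.781250), (du/dtau, dv/dtau) = (-0.500000, -0.750000); Gamma_uuu = 0.000000, Gamma_uuv = 0.000000, Gamma_uvv = 0.000000, Gamma_vuu = 0.000000, Gamma_vuv = 0.000000, Gamma_vvv = 0.000000; k2 = (-0.500000, -0.750000, 0.000000, 0.000000)
  k3: at (u, v) = (-1.187500, -0.781250), (du/dtau, dv/dtau) = (-0.500000, -0.750000); Gamma_uuu = 0.000000, Gamma_uuv = 0.000000, Gamma_uvv = 0.000000, Gamma_vuu = 0.000000, Gamma_vuv = 0.000000, Gamma_vvv = 0.000000; k3 = (-0.500000, -0.750000, 0.000000, 0.000000)
  k4: at (u, v) = (-1.225000, -0.837500), (du/dtau, dv/dtau) = (-0.500000, -0.750000); Gamma_uuu = 0.000000, Gamma_uuv = 0.000000, Gamma_uvv = 0.000000, Gamma_vuu = 0.000000, Gamma_vuv = 0.000000, Gamma_vvv = 0.000000; k4 = (-0.500000, -0.750000, 0.000000, 0.000000)
  Y <- Y + (h/6)(k1 + 2k2 + 2k3 + k4): u = -1.2250, v = -0.8375, du/dtau = -0.5000, dv/dtau = -0.7500
step 4:
  k1: at (u, v) = (-1.225000, -0.837500), (du/dtau, dv/dtau) = (-0.500000, -0.750000); Gamma_uuu = 0.000000, Gamma_uuv = 0.000000, Gamma_uvv = 0.000000, Gamma_vuu = 0.000000, Gamma_vuv = 0.000000, Gamma_vvv = 0.000000; k1 = (-0.500000, -0.750000, 0.000000, 0.000000)
  k2: at (u, v) = (-1.262500, -0.893750), (du/dtau, dv/dtau) = (-0.500000, -0.750000); Gamma_uuu = 0.000000, Gamma_uuv = 0.000000, Gamma_uvv = 0.000000, Gamma_vuu = 0.000000, Gamma_vuv = 0.000000, Gamma_vvv = 0.000000; k2 = (-0.500000, -0.750000, 0.000000, 0.000000)
  k3: at (u, v) = (-1.262500, -0.893750), (du/dtau, dv/dtau) = (-0.500000, -0.750000); Gamma_uuu = 0.000000, Gamma_uuv = 0.000000, Gamma_uvv = 0.000000, Gamma_vuu = 0.000000, Gamma_vuv = 0.000000, Gamma_vvv = 0.000000; k3 = (-0.500000, -0.750000, 0.000000, 0.000000)
  k4: at (u, v) = (-1.300000, -0.950000), (du/dtau, dv/dtau) = (-0.500000, -0.750000); Gamma_uuu = 0.000000, Gamma_uuv = 0.000000, Gamma_uvv = 0.000000, Gamma_vuu = 0.000000, Gamma_vuv = 0.000000, Gamma_vvv = 0.000000; k4 = (-0.500000, -0.750000, 0.000000, 0.000000)
  Y <- Y + (h/6)(k1 + 2k2 + 2k3 + k4): u = -1.3000, v = -0.9500, du/dtau = -0.5000, dv/dtau = -0.7500

Answer: u = -1.3000, v = -0.9500, du/dtau = -0.5000, dv/dtau = -0.7500


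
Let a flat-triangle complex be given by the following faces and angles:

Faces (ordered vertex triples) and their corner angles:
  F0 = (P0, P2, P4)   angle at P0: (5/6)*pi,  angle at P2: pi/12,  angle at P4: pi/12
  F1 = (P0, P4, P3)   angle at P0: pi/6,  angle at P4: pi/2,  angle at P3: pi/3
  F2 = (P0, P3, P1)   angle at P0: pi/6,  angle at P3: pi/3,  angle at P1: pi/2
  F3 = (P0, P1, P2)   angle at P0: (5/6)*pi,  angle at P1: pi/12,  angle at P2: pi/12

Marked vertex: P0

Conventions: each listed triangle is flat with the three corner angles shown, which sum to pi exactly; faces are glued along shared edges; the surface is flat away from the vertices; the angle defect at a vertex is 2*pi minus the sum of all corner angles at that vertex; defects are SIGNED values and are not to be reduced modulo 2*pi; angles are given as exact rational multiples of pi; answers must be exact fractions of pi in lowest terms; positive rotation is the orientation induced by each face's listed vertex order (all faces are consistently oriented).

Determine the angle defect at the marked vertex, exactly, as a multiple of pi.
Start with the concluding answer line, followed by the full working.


Answer: defect(P0) = 0

Sum of corner angles at P0: 2*pi
defect = 2*pi - 2*pi


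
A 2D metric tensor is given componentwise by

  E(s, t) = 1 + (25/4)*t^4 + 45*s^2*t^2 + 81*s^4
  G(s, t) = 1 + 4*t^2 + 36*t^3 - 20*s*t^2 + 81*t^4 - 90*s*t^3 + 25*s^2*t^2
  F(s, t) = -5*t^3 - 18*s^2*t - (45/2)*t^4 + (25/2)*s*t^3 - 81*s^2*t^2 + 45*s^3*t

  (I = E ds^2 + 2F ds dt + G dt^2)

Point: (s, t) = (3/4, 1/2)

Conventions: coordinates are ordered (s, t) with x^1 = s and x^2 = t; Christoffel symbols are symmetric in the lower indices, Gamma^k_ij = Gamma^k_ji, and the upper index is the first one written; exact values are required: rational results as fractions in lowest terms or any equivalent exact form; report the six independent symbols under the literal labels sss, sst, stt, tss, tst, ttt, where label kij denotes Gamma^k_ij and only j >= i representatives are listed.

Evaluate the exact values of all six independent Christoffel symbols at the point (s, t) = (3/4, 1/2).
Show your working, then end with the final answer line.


E = 8537/256, F = -1001/128, G = 185/64 at the point
E_s = 2457/16, E_t = 455/16, F_s = -139/32, F_t = -2859/64, G_s = -55/8, G_t = 319/16
EG - F^2 = 9021/256;  g^inv = (256/9021) * [[185/64, 1001/128], [1001/128, 8537/256]]
first-kind symbols [ij,l] = (1/2)(d_i g_jl + d_j g_il - d_l g_ij): [ss,s] = E_s/2 = 2457/32, [ss,t] = F_s - E_t/2 = -297/16, [st,s] = E_t/2 = 455/32, [st,t] = G_s/2 = -55/16, [tt,s] = F_t - G_s/2 = -2639/64, [tt,t] = G_t/2 = 319/32
Gamma^s_ij = (G*[ij,s] - F*[ij,t])/(EG - F^2), Gamma^t_ij = (E*[ij,t] - F*[ij,s])/(EG - F^2)

Answer: Gamma_sss = 6552/3007, Gamma_sst = 3640/9021, Gamma_stt = -10556/9021, Gamma_tss = -1584/3007, Gamma_tst = -880/9021, Gamma_ttt = 2552/9021


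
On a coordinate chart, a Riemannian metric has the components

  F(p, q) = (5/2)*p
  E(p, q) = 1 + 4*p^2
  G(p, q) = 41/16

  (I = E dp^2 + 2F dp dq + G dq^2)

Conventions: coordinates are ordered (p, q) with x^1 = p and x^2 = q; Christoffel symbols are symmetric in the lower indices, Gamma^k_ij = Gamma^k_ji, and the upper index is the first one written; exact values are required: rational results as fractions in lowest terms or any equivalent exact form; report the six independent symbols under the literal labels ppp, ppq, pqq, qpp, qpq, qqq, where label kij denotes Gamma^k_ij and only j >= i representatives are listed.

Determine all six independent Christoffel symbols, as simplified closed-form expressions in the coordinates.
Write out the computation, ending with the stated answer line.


E = 1 + 4*p^2; F = (5/2)*p; G = 41/16
Gamma^k_ij = (1/2) g^{kl} (d_i g_jl + d_j g_il - d_l g_ij), with g^inv = (1/(EG-F^2)) [[G, -F], [-F, E]]
first partials: E_p = 8*p, E_q = 0, F_p = 5/2, F_q = 0, G_p = 0, G_q = 0
D = EG - F^2 = 41/16 + 4*p^2
expanded: Gamma^p_pp = (G E_p - 2F F_p + F E_q)/(2D), Gamma^p_pq = (G E_q - F G_p)/(2D), Gamma^p_qq = (2G F_q - G G_p - F G_q)/(2D), Gamma^q_pp = (2E F_p - E E_q - F E_p)/(2D), Gamma^q_pq = (E G_p - F E_q)/(2D), Gamma^q_qq = (E G_q - 2F F_q + F G_p)/(2D); substitute and cancel common factors

Answer: Gamma_ppp = 64*p/(64*p^2 + 41), Gamma_ppq = 0, Gamma_pqq = 0, Gamma_qpp = 40/(64*p^2 + 41), Gamma_qpq = 0, Gamma_qqq = 0


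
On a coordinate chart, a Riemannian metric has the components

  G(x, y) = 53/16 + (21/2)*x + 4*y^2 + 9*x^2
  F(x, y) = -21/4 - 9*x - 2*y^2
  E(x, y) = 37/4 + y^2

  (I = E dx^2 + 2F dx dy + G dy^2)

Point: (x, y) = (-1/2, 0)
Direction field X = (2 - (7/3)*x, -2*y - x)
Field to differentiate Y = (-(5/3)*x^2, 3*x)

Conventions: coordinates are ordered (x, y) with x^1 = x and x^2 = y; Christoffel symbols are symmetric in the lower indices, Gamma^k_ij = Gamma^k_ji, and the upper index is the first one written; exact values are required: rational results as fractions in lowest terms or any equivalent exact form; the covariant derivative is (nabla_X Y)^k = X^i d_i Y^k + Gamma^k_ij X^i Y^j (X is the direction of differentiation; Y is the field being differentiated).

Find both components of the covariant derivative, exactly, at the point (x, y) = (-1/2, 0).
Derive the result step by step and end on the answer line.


E = 37/4, F = -3/4, G = 5/16 at the point
E_x = 0, E_y = 0, F_x = -9, F_y = 0, G_x = 3/2, G_y = 0
EG - F^2 = 149/64;  g^inv = (64/149) * [[5/16, 3/4], [3/4, 37/4]]
first-kind symbols [ij,l] = (1/2)(d_i g_jl + d_j g_il - d_l g_ij): [xx,x] = E_x/2 = 0, [xx,y] = F_x - E_y/2 = -9, [xy,x] = E_y/2 = 0, [xy,y] = G_x/2 = 3/4, [yy,x] = F_y - G_x/2 = -3/4, [yy,y] = G_y/2 = 0
Gamma^x_ij = (G*[ij,x] - F*[ij,y])/(EG - F^2), Gamma^y_ij = (E*[ij,y] - F*[ij,x])/(EG - F^2)
Gamma_xxx = -432/149, Gamma_xxy = 36/149, Gamma_xyy = -15/149, Gamma_yxx = -5328/149, Gamma_yxy = 444/149, Gamma_yyy = -36/149
X = (19/6, 1/2), Y = (-5/12, -3/2) at the point

Answer: (nabla_X Y)^x = 42809/5364, (nabla_X Y)^y = 6271/149


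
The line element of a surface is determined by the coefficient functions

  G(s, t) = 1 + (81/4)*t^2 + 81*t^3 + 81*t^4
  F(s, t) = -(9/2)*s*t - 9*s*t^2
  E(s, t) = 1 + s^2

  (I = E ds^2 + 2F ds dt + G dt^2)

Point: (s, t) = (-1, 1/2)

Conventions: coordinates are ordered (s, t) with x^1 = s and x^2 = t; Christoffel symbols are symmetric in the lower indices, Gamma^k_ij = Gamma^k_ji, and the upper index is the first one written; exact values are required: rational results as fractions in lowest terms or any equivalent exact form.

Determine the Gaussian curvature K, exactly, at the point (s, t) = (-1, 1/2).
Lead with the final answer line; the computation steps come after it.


Answer: K = -216/7921

E = 2, F = 9/2, G = 85/4, EG - F^2 = 89/4 at the point
E_s = -2, E_t = 0, F_s = -9/2, F_t = 27/2, G_s = 0, G_t = 243/2
E_tt = 0, F_st = -27/2, G_ss = 0
Apply the Brioschi formula K = (det M1 - det M2)/(EG - F^2)^2 over the derivative matrices of E, F, G.
M1 = [[-E_tt/2 + F_st - G_ss/2, E_s/2, F_s - E_t/2], [F_t - G_s/2, E, F], [G_t/2, F, G]] = [[-27/2, -1, -9/2], [27/2, 2, 9/2], [243/4, 9/2, 85/4]]; det M1 = -27/2
M2 = [[0, E_t/2, G_s/2], [E_t/2, E, F], [G_s/2, F, G]] = [[0, 0, 0], [0, 2, 9/2], [0, 9/2, 85/4]]; det M2 = 0
det M1 - det M2 = -27/2; K = -27/2 / (89/4)^2 = -216/7921


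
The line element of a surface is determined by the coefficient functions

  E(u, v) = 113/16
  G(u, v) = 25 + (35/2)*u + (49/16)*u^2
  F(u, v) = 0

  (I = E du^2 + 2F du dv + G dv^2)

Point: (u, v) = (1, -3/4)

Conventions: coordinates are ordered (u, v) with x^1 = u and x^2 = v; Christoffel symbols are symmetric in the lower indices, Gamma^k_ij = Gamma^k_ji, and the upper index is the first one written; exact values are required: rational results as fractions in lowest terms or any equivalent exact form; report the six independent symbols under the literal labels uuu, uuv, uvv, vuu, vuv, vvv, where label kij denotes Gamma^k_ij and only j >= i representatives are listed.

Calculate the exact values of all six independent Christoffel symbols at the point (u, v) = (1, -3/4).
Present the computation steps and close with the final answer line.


E = 113/16, F = 0, G = 729/16 at the point
E_u = 0, E_v = 0, F_u = 0, F_v = 0, G_u = 189/8, G_v = 0
EG - F^2 = 82377/256;  g^inv = (256/82377) * [[729/16, 0], [0, 113/16]]
first-kind symbols [ij,l] = (1/2)(d_i g_jl + d_j g_il - d_l g_ij): [uu,u] = E_u/2 = 0, [uu,v] = F_u - E_v/2 = 0, [uv,u] = E_v/2 = 0, [uv,v] = G_u/2 = 189/16, [vv,u] = F_v - G_u/2 = -189/16, [vv,v] = G_v/2 = 0
Gamma^u_ij = (G*[ij,u] - F*[ij,v])/(EG - F^2), Gamma^v_ij = (E*[ij,v] - F*[ij,u])/(EG - F^2)

Answer: Gamma_uuu = 0, Gamma_uuv = 0, Gamma_uvv = -189/113, Gamma_vuu = 0, Gamma_vuv = 7/27, Gamma_vvv = 0


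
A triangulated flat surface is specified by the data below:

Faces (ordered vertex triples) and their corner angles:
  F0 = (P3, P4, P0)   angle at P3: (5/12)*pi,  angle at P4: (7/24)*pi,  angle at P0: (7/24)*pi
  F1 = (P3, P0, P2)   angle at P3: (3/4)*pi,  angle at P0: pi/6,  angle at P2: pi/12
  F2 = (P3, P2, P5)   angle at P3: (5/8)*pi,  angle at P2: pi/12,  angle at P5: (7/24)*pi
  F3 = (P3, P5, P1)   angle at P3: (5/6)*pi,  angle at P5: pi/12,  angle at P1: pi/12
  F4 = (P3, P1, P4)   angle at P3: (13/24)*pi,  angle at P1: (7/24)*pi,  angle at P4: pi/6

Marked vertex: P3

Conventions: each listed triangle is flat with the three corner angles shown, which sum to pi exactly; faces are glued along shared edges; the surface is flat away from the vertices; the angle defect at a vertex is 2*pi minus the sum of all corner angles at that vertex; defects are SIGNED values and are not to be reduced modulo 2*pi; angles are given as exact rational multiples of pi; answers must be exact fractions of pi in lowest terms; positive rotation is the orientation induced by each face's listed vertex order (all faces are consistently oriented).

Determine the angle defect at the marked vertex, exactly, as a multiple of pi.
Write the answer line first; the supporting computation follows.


Answer: defect(P3) = (-7/6)*pi

Sum of corner angles at P3: (19/6)*pi
defect = 2*pi - (19/6)*pi


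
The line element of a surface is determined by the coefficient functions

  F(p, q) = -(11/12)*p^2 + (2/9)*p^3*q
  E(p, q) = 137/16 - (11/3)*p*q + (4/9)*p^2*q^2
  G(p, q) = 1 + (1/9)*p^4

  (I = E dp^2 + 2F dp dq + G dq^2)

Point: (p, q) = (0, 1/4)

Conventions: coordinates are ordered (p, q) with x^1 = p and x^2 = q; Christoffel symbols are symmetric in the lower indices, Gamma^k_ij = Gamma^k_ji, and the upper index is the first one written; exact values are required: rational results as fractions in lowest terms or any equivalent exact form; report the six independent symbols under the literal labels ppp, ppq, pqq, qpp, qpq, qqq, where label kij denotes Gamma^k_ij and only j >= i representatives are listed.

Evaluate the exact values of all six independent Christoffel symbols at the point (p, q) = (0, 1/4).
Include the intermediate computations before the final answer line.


E = 137/16, F = 0, G = 1 at the point
E_p = -11/12, E_q = 0, F_p = 0, F_q = 0, G_p = 0, G_q = 0
EG - F^2 = 137/16;  g^inv = (16/137) * [[1, 0], [0, 137/16]]
first-kind symbols [ij,l] = (1/2)(d_i g_jl + d_j g_il - d_l g_ij): [pp,p] = E_p/2 = -11/24, [pp,q] = F_p - E_q/2 = 0, [pq,p] = E_q/2 = 0, [pq,q] = G_p/2 = 0, [qq,p] = F_q - G_p/2 = 0, [qq,q] = G_q/2 = 0
Gamma^p_ij = (G*[ij,p] - F*[ij,q])/(EG - F^2), Gamma^q_ij = (E*[ij,q] - F*[ij,p])/(EG - F^2)

Answer: Gamma_ppp = -22/411, Gamma_ppq = 0, Gamma_pqq = 0, Gamma_qpp = 0, Gamma_qpq = 0, Gamma_qqq = 0


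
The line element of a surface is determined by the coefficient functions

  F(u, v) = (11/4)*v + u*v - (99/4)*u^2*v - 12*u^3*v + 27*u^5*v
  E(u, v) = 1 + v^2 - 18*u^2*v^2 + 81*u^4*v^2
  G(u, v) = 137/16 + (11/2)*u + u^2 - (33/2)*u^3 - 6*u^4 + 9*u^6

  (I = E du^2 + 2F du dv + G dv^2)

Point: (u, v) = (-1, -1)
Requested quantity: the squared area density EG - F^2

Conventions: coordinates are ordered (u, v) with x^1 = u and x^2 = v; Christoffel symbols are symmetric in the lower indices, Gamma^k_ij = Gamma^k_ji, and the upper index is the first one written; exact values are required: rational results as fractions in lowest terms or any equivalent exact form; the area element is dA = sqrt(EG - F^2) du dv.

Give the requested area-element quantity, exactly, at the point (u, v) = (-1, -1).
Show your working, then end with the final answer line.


E = 65, F = 38, G = 377/16; EG - F^2 = 1401/16

Answer: EG - F^2 = 1401/16


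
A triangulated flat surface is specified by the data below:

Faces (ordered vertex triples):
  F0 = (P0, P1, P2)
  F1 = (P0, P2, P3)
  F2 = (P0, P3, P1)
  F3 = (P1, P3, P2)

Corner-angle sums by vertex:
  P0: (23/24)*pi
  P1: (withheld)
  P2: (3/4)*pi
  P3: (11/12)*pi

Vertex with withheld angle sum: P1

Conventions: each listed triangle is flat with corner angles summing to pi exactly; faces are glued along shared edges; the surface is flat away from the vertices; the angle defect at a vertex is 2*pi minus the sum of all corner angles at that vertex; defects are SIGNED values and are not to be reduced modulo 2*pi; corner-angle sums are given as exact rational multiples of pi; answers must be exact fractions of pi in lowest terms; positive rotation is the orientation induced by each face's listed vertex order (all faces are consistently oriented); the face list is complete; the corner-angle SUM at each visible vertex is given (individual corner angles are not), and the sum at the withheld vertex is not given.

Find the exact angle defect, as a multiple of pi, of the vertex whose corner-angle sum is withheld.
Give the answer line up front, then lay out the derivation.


Answer: defect(P1) = (5/8)*pi

V = 4, E = 6, F = 4; chi = V - E + F = 2
Gauss-Bonnet: total defect = 2*pi*chi = 4*pi; visible defects sum to (27/8)*pi


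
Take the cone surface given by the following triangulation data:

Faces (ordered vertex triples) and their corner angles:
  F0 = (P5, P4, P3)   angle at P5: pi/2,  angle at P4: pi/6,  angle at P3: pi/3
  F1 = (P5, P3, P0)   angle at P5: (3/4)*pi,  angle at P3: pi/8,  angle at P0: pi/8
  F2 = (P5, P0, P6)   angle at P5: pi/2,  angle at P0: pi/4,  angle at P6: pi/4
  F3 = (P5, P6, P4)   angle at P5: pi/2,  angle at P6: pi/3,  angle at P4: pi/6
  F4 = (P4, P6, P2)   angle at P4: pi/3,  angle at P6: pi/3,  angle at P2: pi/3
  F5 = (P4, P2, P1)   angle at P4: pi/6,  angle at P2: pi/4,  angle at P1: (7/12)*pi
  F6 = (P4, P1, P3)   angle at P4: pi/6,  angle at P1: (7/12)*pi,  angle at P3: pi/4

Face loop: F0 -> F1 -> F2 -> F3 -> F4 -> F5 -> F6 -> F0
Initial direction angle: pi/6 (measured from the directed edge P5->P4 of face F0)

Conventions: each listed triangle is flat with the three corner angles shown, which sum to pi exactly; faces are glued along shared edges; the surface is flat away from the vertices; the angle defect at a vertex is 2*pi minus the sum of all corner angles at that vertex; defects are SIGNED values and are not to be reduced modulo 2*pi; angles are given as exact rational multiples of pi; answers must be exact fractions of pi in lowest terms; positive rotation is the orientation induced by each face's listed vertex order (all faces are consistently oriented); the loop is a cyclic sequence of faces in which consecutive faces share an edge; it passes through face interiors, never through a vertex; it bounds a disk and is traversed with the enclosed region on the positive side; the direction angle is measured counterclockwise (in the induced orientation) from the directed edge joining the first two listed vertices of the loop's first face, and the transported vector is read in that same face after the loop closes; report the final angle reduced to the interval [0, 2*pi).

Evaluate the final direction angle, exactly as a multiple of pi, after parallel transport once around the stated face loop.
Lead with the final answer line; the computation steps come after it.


Answer: final direction angle = (11/12)*pi

enclosed vertex P4: corner angles sum to pi, defect = 2*pi - pi = pi
enclosed vertex P5: corner angles sum to (9/4)*pi, defect = 2*pi - (9/4)*pi = -pi/4
final direction = starting direction + enclosed defect total, reduced mod 2*pi (induced orientation)
final angle = pi/6 + (3/4)*pi = (11/12)*pi (mod 2*pi)


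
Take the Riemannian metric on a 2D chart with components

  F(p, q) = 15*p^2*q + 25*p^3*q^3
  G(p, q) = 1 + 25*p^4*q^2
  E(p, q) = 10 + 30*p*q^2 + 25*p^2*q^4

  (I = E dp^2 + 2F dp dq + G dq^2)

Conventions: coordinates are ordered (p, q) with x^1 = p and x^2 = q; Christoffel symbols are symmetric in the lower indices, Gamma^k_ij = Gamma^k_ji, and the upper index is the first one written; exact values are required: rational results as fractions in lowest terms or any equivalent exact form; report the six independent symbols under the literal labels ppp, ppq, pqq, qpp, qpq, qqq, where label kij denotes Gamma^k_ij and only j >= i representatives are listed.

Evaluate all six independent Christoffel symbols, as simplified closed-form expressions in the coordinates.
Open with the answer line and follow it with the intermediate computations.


Answer: Gamma_ppp = (5*p*q^4 + 3*q^2)/(5*p^4*q^2 + 5*p^2*q^4 + 6*p*q^2 + 2), Gamma_ppq = (10*p^2*q^3 + 6*p*q)/(5*p^4*q^2 + 5*p^2*q^4 + 6*p*q^2 + 2), Gamma_pqq = (5*p^3*q^2 + 3*p^2)/(5*p^4*q^2 + 5*p^2*q^4 + 6*p*q^2 + 2), Gamma_qpp = 5*p^2*q^3/(5*p^4*q^2 + 5*p^2*q^4 + 6*p*q^2 + 2), Gamma_qpq = 10*p^3*q^2/(5*p^4*q^2 + 5*p^2*q^4 + 6*p*q^2 + 2), Gamma_qqq = 5*p^4*q/(5*p^4*q^2 + 5*p^2*q^4 + 6*p*q^2 + 2)

E = 10 + 30*p*q^2 + 25*p^2*q^4; F = 15*p^2*q + 25*p^3*q^3; G = 1 + 25*p^4*q^2
Gamma^k_ij = (1/2) g^{kl} (d_i g_jl + d_j g_il - d_l g_ij), with g^inv = (1/(EG-F^2)) [[G, -F], [-F, E]]
first partials: E_p = 30*q^2 + 50*p*q^4, E_q = 60*p*q + 100*p^2*q^3, F_p = 30*p*q + 75*p^2*q^3, F_q = 15*p^2 + 75*p^3*q^2, G_p = 100*p^3*q^2, G_q = 50*p^4*q
D = EG - F^2 = 10 + 30*p*q^2 + 25*p^2*q^4 + 25*p^4*q^2
expanded: Gamma^p_pp = (G E_p - 2F F_p + F E_q)/(2D), Gamma^p_pq = (G E_q - F G_p)/(2D), Gamma^p_qq = (2G F_q - G G_p - F G_q)/(2D), Gamma^q_pp = (2E F_p - E E_q - F E_p)/(2D), Gamma^q_pq = (E G_p - F E_q)/(2D), Gamma^q_qq = (E G_q - 2F F_q + F G_p)/(2D); substitute and cancel common factors


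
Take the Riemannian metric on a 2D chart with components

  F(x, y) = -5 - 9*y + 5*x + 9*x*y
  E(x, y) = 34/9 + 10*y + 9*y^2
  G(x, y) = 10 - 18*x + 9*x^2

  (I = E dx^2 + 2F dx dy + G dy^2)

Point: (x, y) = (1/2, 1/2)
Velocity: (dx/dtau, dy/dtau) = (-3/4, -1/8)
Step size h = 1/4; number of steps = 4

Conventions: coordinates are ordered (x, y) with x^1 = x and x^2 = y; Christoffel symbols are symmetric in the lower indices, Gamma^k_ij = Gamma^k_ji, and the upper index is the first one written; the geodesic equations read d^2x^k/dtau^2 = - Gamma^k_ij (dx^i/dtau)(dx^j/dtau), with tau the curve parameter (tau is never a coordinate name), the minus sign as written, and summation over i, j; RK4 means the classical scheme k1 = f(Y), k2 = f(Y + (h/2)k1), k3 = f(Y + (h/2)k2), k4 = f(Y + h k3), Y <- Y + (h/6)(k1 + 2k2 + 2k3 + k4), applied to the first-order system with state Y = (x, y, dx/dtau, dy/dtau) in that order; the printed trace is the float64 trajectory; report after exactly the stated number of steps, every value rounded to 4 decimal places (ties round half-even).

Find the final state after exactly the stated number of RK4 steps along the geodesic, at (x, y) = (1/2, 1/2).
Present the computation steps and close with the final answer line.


f(Y) = (dx/dtau, dy/dtau, -Gamma^x_ij Y'^i Y'^j, -Gamma^y_ij Y'^i Y'^j) with the Gammas evaluated at the stage position; h = 0.250000; intermediate values shown to 6 dp
step 0: x = 0.5000, y = 0.5000, dx/dtau = -0.7500, dy/dtau = -0.1250
step 1:
  k1: at (x, y) = (0.500000, 0.500000), (dx/dtau, dy/dtau) = (-0.750000, -0.125000); Gamma_xxx = 0.000000, Gamma_xxy = 0.715481, Gamma_xyy = 0.000000, Gamma_yxx = 0.000000, Gamma_yxy = -0.338912, Gamma_yyy = 0.000000; k1 = (-0.750000, -0.125000, -0.134153, 0.063546)
  k2: at (x, y) = (0.406250, 0.484375), (dx/dtau, dy/dtau) = (-0.766769, -0.117057); Gamma_xxx = 0.000000, Gamma_xxy = 0.673048, Gamma_xyy = 0.000000, Gamma_yxx = 0.000000, Gamma_yxy = -0.384278, Gamma_yyy = 0.000000; k2 = (-0.766769, -0.117057, -0.120820, 0.068982)
  k3: at (x, y) = (0.404154, 0.485368), (dx/dtau, dy/dtau) = (-0.765102, -0.116377); Gamma_xxx = 0.000000, Gamma_xxy = 0.671709, Gamma_xyy = 0.000000, Gamma_yxx = 0.000000, Gamma_yxy = -0.384500, Gamma_yyy = 0.000000; k3 = (-0.765102, -0.116377, -0.119619, 0.068472)
  k4: at (x, y) = (0.308724, 0.470906), (dx/dtau, dy/dtau) = (-0.779905, -0.107882); Gamma_xxx = 0.000000, Gamma_xxy = 0.624902, Gamma_xyy = 0.000000, Gamma_yxx = 0.000000, Gamma_yxy = -0.420843, Gamma_yyy = 0.000000; k4 = (-0.779905, -0.107882, -0.105156, 0.070818)
  Y <- Y + (h/6)(k1 + 2k2 + 2k3 + k4): x = 0.3086, y = 0.4708, dx/dtau = -0.7800, dy/dtau = -0.1079
step 2:
  k1: at (x, y) = (0.308598, 0.470844), (dx/dtau, dy/dtau) = (-0.780008, -0.107947); Gamma_xxx = 0.000000, Gamma_xxy = 0.624846, Gamma_xyy = 0.000000, Gamma_yxx = 0.000000, Gamma_yxy = -0.420908, Gamma_yyy = 0.000000; k1 = (-0.780008, -0.107947, -0.105223, 0.070881)
  k2: at (x, y) = (0.211097, 0.457350), (dx/dtau, dy/dtau) = (-0.793161, -0.099087); Gamma_xxx = 0.000000, Gamma_xxy = 0.575692, Gamma_xyy = 0.000000, Gamma_yxx = 0.000000, Gamma_yxy = -0.448379, Gamma_yyy = 0.000000; k2 = (-0.793161, -0.099087, -0.090489, 0.070478)
  k3: at (x, y) = (0.209453, 0.458458), (dx/dtau, dy/dtau) = (-0.791319, -0.099137); Gamma_xxx = 0.000000, Gamma_xxy = 0.574740, Gamma_xyy = 0.000000, Gamma_yxx = 0.000000, Gamma_yxy = -0.448080, Gamma_yyy = 0.000000; k3 = (-0.791319, -0.099137, -0.090176, 0.070303)
  k4: at (x, y) = (0.110768, 0.446059), (dx/dtau, dy/dtau) = (-0.802552, -0.090371); Gamma_xxx = 0.000000, Gamma_xxy = 0.525761, Gamma_xyy = 0.000000, Gamma_yxx = 0.000000, Gamma_yxy = -0.466769, Gamma_yyy = 0.000000; k4 = (-0.802552, -0.090371, -0.076264, 0.067707)
  Y <- Y + (h/6)(k1 + 2k2 + 2k3 + k4): x = 0.1106, y = 0.4461, dx/dtau = -0.8026, dy/dtau = -0.0904
step 3:
  k1: at (x, y) = (0.110618, 0.446062), (dx/dtau, dy/dtau) = (-0.802625, -0.090441); Gamma_xxx = 0.000000, Gamma_xxy = 0.525687, Gamma_xyy = 0.000000, Gamma_yxx = 0.000000, Gamma_yxy = -0.466782, Gamma_yyy = 0.000000; k1 = (-0.802625, -0.090441, -0.076319, 0.067767)
  k2: at (x, y) = (0.010290, 0.434757), (dx/dtau, dy/dtau) = (-0.812165, -0.081970); Gamma_xxx = 0.000000, Gamma_xxy = 0.478099, Gamma_xyy = 0.000000, Gamma_yxx = 0.000000, Gamma_yxy = -0.477808, Gamma_yyy = 0.000000; k2 = (-0.812165, -0.081970, -0.063657, 0.063618)
  k3: at (x, y) = (0.009097, 0.435816), (dx/dtau, dy/dtau) = (-0.810582, -0.082488); Gamma_xxx = 0.000000, Gamma_xxy = 0.477581, Gamma_xyy = 0.000000, Gamma_yxx = 0.000000, Gamma_yxy = -0.477356, Gamma_yyy = 0.000000; k3 = (-0.810582, -0.082488, -0.063866, 0.063836)
  k4: at (x, y) = (-0.092027, 0.425440), (dx/dtau, dy/dtau) = (-0.818592, -0.074482); Gamma_xxx = 0.000000, Gamma_xxy = 0.432922, Gamma_xyy = 0.000000, Gamma_yxx = 0.000000, Gamma_yxy = -0.481921, Gamma_yyy = 0.000000; k4 = (-0.818592, -0.074482, -0.052791, 0.058766)
  Y <- Y + (h/6)(k1 + 2k2 + 2k3 + k4): x = -0.0922, y = 0.4255, dx/dtau = -0.8186, dy/dtau = -0.0745
step 4:
  k1: at (x, y) = (-0.092162, 0.425485), (dx/dtau, dy/dtau) = (-0.818632, -0.074547); Gamma_xxx = 0.000000, Gamma_xxy = 0.432869, Gamma_xyy = 0.000000, Gamma_yxx = 0.000000, Gamma_yxy = -0.481899, Gamma_yyy = 0.000000; k1 = (-0.818632, -0.074547, -0.052833, 0.058818)
  k2: at (x, y) = (-0.194490, 0.416167), (dx/dtau, dy/dtau) = (-0.825236, -0.067195); Gamma_xxx = 0.000000, Gamma_xxy = 0.391482, Gamma_xyy = 0.000000, Gamma_yxx = 0.000000, Gamma_yxy = -0.481230, Gamma_yyy = 0.000000; k2 = (-0.825236, -0.067195, -0.043417, 0.053370)
  k3: at (x, y) = (-0.195316, 0.417086), (dx/dtau, dy/dtau) = (-0.824059, -0.067876); Gamma_xxx = 0.000000, Gamma_xxy = 0.391260, Gamma_xyy = 0.000000, Gamma_yxx = 0.000000, Gamma_yxy = -0.480834, Gamma_yyy = 0.000000; k3 = (-0.824059, -0.067876, -0.043769, 0.053790)
  k4: at (x, y) = (-0.298176, 0.408516), (dx/dtau, dy/dtau) = (-0.829574, -0.061100); Gamma_xxx = 0.000000, Gamma_xxy = 0.353683, Gamma_xyy = 0.000000, Gamma_yxx = 0.000000, Gamma_yxy = -0.476254, Gamma_yyy = 0.000000; k4 = (-0.829574, -0.061100, -0.035854, 0.048280)
  Y <- Y + (h/6)(k1 + 2k2 + 2k3 + k4): x = -0.2983, y = 0.4086, dx/dtau = -0.8296, dy/dtau = -0.0612

Answer: x = -0.2983, y = 0.4086, dx/dtau = -0.8296, dy/dtau = -0.0612
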